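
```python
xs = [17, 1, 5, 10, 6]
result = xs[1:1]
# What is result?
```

xs has length 5. The slice xs[1:1] resolves to an empty index range, so the result is [].

[]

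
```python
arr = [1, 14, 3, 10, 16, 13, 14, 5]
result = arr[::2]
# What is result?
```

arr has length 8. The slice arr[::2] selects indices [0, 2, 4, 6] (0->1, 2->3, 4->16, 6->14), giving [1, 3, 16, 14].

[1, 3, 16, 14]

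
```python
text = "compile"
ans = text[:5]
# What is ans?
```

text has length 7. The slice text[:5] selects indices [0, 1, 2, 3, 4] (0->'c', 1->'o', 2->'m', 3->'p', 4->'i'), giving 'compi'.

'compi'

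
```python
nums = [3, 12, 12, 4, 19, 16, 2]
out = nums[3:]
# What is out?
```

nums has length 7. The slice nums[3:] selects indices [3, 4, 5, 6] (3->4, 4->19, 5->16, 6->2), giving [4, 19, 16, 2].

[4, 19, 16, 2]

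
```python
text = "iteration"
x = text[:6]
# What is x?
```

text has length 9. The slice text[:6] selects indices [0, 1, 2, 3, 4, 5] (0->'i', 1->'t', 2->'e', 3->'r', 4->'a', 5->'t'), giving 'iterat'.

'iterat'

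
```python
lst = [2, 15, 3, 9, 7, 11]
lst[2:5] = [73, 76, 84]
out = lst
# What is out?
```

lst starts as [2, 15, 3, 9, 7, 11] (length 6). The slice lst[2:5] covers indices [2, 3, 4] with values [3, 9, 7]. Replacing that slice with [73, 76, 84] (same length) produces [2, 15, 73, 76, 84, 11].

[2, 15, 73, 76, 84, 11]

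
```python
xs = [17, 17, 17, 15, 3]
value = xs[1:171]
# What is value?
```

xs has length 5. The slice xs[1:171] selects indices [1, 2, 3, 4] (1->17, 2->17, 3->15, 4->3), giving [17, 17, 15, 3].

[17, 17, 15, 3]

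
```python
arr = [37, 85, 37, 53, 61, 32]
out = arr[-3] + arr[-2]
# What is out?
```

arr has length 6. Negative index -3 maps to positive index 6 + (-3) = 3. arr[3] = 53.
arr has length 6. Negative index -2 maps to positive index 6 + (-2) = 4. arr[4] = 61.
Sum: 53 + 61 = 114.

114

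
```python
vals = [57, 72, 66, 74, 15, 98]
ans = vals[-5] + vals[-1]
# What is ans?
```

vals has length 6. Negative index -5 maps to positive index 6 + (-5) = 1. vals[1] = 72.
vals has length 6. Negative index -1 maps to positive index 6 + (-1) = 5. vals[5] = 98.
Sum: 72 + 98 = 170.

170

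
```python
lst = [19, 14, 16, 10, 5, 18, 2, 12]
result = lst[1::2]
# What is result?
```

lst has length 8. The slice lst[1::2] selects indices [1, 3, 5, 7] (1->14, 3->10, 5->18, 7->12), giving [14, 10, 18, 12].

[14, 10, 18, 12]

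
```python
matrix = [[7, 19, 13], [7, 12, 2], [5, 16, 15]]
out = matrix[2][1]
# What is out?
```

matrix[2] = [5, 16, 15]. Taking column 1 of that row yields 16.

16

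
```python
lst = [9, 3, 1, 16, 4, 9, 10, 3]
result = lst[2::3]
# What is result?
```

lst has length 8. The slice lst[2::3] selects indices [2, 5] (2->1, 5->9), giving [1, 9].

[1, 9]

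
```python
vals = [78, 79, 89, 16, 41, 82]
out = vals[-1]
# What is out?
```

vals has length 6. Negative index -1 maps to positive index 6 + (-1) = 5. vals[5] = 82.

82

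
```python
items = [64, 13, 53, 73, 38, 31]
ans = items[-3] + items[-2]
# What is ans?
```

items has length 6. Negative index -3 maps to positive index 6 + (-3) = 3. items[3] = 73.
items has length 6. Negative index -2 maps to positive index 6 + (-2) = 4. items[4] = 38.
Sum: 73 + 38 = 111.

111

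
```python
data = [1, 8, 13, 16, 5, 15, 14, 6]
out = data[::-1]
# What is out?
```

data has length 8. The slice data[::-1] selects indices [7, 6, 5, 4, 3, 2, 1, 0] (7->6, 6->14, 5->15, 4->5, 3->16, 2->13, 1->8, 0->1), giving [6, 14, 15, 5, 16, 13, 8, 1].

[6, 14, 15, 5, 16, 13, 8, 1]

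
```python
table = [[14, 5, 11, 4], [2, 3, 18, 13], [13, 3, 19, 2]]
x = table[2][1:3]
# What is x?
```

table[2] = [13, 3, 19, 2]. table[2] has length 4. The slice table[2][1:3] selects indices [1, 2] (1->3, 2->19), giving [3, 19].

[3, 19]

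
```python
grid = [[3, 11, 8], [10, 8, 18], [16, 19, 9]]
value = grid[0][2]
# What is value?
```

grid[0] = [3, 11, 8]. Taking column 2 of that row yields 8.

8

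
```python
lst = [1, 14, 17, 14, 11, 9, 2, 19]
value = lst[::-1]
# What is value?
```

lst has length 8. The slice lst[::-1] selects indices [7, 6, 5, 4, 3, 2, 1, 0] (7->19, 6->2, 5->9, 4->11, 3->14, 2->17, 1->14, 0->1), giving [19, 2, 9, 11, 14, 17, 14, 1].

[19, 2, 9, 11, 14, 17, 14, 1]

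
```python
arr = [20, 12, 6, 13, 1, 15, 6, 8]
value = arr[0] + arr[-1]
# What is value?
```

arr has length 8. arr[0] = 20.
arr has length 8. Negative index -1 maps to positive index 8 + (-1) = 7. arr[7] = 8.
Sum: 20 + 8 = 28.

28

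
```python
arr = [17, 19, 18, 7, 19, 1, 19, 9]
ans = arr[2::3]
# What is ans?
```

arr has length 8. The slice arr[2::3] selects indices [2, 5] (2->18, 5->1), giving [18, 1].

[18, 1]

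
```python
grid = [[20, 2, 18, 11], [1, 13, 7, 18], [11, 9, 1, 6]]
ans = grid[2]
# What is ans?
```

grid has 3 rows. Row 2 is [11, 9, 1, 6].

[11, 9, 1, 6]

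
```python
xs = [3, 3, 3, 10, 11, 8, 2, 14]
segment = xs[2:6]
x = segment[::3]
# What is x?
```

xs has length 8. The slice xs[2:6] selects indices [2, 3, 4, 5] (2->3, 3->10, 4->11, 5->8), giving [3, 10, 11, 8]. So segment = [3, 10, 11, 8]. segment has length 4. The slice segment[::3] selects indices [0, 3] (0->3, 3->8), giving [3, 8].

[3, 8]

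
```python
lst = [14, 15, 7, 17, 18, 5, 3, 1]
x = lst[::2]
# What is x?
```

lst has length 8. The slice lst[::2] selects indices [0, 2, 4, 6] (0->14, 2->7, 4->18, 6->3), giving [14, 7, 18, 3].

[14, 7, 18, 3]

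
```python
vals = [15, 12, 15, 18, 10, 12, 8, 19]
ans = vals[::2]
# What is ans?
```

vals has length 8. The slice vals[::2] selects indices [0, 2, 4, 6] (0->15, 2->15, 4->10, 6->8), giving [15, 15, 10, 8].

[15, 15, 10, 8]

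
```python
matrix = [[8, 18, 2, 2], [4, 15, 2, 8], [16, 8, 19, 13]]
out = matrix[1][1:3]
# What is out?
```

matrix[1] = [4, 15, 2, 8]. matrix[1] has length 4. The slice matrix[1][1:3] selects indices [1, 2] (1->15, 2->2), giving [15, 2].

[15, 2]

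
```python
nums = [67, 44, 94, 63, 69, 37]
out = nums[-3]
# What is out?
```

nums has length 6. Negative index -3 maps to positive index 6 + (-3) = 3. nums[3] = 63.

63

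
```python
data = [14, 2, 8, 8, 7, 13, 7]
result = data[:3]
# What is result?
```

data has length 7. The slice data[:3] selects indices [0, 1, 2] (0->14, 1->2, 2->8), giving [14, 2, 8].

[14, 2, 8]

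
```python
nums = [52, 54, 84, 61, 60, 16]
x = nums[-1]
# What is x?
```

nums has length 6. Negative index -1 maps to positive index 6 + (-1) = 5. nums[5] = 16.

16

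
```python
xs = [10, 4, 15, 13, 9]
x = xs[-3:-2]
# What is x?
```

xs has length 5. The slice xs[-3:-2] selects indices [2] (2->15), giving [15].

[15]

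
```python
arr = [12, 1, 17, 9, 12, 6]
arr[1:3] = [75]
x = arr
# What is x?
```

arr starts as [12, 1, 17, 9, 12, 6] (length 6). The slice arr[1:3] covers indices [1, 2] with values [1, 17]. Replacing that slice with [75] (different length) produces [12, 75, 9, 12, 6].

[12, 75, 9, 12, 6]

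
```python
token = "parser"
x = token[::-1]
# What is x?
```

token has length 6. The slice token[::-1] selects indices [5, 4, 3, 2, 1, 0] (5->'r', 4->'e', 3->'s', 2->'r', 1->'a', 0->'p'), giving 'resrap'.

'resrap'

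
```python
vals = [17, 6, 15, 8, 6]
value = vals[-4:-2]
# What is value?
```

vals has length 5. The slice vals[-4:-2] selects indices [1, 2] (1->6, 2->15), giving [6, 15].

[6, 15]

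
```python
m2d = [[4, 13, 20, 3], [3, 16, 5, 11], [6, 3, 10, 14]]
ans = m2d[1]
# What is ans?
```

m2d has 3 rows. Row 1 is [3, 16, 5, 11].

[3, 16, 5, 11]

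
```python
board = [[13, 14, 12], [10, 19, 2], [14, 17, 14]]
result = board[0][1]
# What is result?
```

board[0] = [13, 14, 12]. Taking column 1 of that row yields 14.

14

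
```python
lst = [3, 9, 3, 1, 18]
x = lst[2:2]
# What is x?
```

lst has length 5. The slice lst[2:2] resolves to an empty index range, so the result is [].

[]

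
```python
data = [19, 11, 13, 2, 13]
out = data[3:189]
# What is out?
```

data has length 5. The slice data[3:189] selects indices [3, 4] (3->2, 4->13), giving [2, 13].

[2, 13]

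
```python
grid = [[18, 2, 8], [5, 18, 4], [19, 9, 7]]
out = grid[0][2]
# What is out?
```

grid[0] = [18, 2, 8]. Taking column 2 of that row yields 8.

8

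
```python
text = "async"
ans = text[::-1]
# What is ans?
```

text has length 5. The slice text[::-1] selects indices [4, 3, 2, 1, 0] (4->'c', 3->'n', 2->'y', 1->'s', 0->'a'), giving 'cnysa'.

'cnysa'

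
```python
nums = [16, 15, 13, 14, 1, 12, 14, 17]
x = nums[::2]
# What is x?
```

nums has length 8. The slice nums[::2] selects indices [0, 2, 4, 6] (0->16, 2->13, 4->1, 6->14), giving [16, 13, 1, 14].

[16, 13, 1, 14]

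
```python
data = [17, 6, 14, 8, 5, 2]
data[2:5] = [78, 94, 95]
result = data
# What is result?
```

data starts as [17, 6, 14, 8, 5, 2] (length 6). The slice data[2:5] covers indices [2, 3, 4] with values [14, 8, 5]. Replacing that slice with [78, 94, 95] (same length) produces [17, 6, 78, 94, 95, 2].

[17, 6, 78, 94, 95, 2]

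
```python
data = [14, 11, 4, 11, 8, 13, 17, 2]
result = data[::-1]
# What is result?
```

data has length 8. The slice data[::-1] selects indices [7, 6, 5, 4, 3, 2, 1, 0] (7->2, 6->17, 5->13, 4->8, 3->11, 2->4, 1->11, 0->14), giving [2, 17, 13, 8, 11, 4, 11, 14].

[2, 17, 13, 8, 11, 4, 11, 14]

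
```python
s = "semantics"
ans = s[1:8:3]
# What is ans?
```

s has length 9. The slice s[1:8:3] selects indices [1, 4, 7] (1->'e', 4->'n', 7->'c'), giving 'enc'.

'enc'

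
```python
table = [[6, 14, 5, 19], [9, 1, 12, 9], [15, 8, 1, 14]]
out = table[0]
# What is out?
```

table has 3 rows. Row 0 is [6, 14, 5, 19].

[6, 14, 5, 19]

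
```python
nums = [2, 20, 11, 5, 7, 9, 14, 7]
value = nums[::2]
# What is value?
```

nums has length 8. The slice nums[::2] selects indices [0, 2, 4, 6] (0->2, 2->11, 4->7, 6->14), giving [2, 11, 7, 14].

[2, 11, 7, 14]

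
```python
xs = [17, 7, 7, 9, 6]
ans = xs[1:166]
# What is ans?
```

xs has length 5. The slice xs[1:166] selects indices [1, 2, 3, 4] (1->7, 2->7, 3->9, 4->6), giving [7, 7, 9, 6].

[7, 7, 9, 6]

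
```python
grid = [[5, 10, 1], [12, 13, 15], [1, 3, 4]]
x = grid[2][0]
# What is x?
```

grid[2] = [1, 3, 4]. Taking column 0 of that row yields 1.

1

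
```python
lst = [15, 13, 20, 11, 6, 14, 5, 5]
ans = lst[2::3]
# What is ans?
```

lst has length 8. The slice lst[2::3] selects indices [2, 5] (2->20, 5->14), giving [20, 14].

[20, 14]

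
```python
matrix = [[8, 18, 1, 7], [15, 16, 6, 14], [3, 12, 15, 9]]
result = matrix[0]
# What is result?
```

matrix has 3 rows. Row 0 is [8, 18, 1, 7].

[8, 18, 1, 7]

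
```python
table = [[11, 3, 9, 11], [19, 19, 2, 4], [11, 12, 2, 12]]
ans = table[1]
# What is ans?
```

table has 3 rows. Row 1 is [19, 19, 2, 4].

[19, 19, 2, 4]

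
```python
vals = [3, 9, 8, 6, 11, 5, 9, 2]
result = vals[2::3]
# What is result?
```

vals has length 8. The slice vals[2::3] selects indices [2, 5] (2->8, 5->5), giving [8, 5].

[8, 5]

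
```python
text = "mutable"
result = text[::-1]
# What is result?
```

text has length 7. The slice text[::-1] selects indices [6, 5, 4, 3, 2, 1, 0] (6->'e', 5->'l', 4->'b', 3->'a', 2->'t', 1->'u', 0->'m'), giving 'elbatum'.

'elbatum'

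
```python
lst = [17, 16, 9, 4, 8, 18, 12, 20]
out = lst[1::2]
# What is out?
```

lst has length 8. The slice lst[1::2] selects indices [1, 3, 5, 7] (1->16, 3->4, 5->18, 7->20), giving [16, 4, 18, 20].

[16, 4, 18, 20]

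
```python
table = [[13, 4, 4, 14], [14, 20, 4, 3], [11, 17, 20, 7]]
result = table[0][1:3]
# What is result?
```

table[0] = [13, 4, 4, 14]. table[0] has length 4. The slice table[0][1:3] selects indices [1, 2] (1->4, 2->4), giving [4, 4].

[4, 4]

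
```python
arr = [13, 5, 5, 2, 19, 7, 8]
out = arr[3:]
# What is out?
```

arr has length 7. The slice arr[3:] selects indices [3, 4, 5, 6] (3->2, 4->19, 5->7, 6->8), giving [2, 19, 7, 8].

[2, 19, 7, 8]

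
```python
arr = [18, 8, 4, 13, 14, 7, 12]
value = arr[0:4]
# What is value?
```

arr has length 7. The slice arr[0:4] selects indices [0, 1, 2, 3] (0->18, 1->8, 2->4, 3->13), giving [18, 8, 4, 13].

[18, 8, 4, 13]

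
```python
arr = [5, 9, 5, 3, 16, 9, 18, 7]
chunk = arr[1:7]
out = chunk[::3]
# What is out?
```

arr has length 8. The slice arr[1:7] selects indices [1, 2, 3, 4, 5, 6] (1->9, 2->5, 3->3, 4->16, 5->9, 6->18), giving [9, 5, 3, 16, 9, 18]. So chunk = [9, 5, 3, 16, 9, 18]. chunk has length 6. The slice chunk[::3] selects indices [0, 3] (0->9, 3->16), giving [9, 16].

[9, 16]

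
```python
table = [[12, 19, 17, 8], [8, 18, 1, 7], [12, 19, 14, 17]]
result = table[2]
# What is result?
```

table has 3 rows. Row 2 is [12, 19, 14, 17].

[12, 19, 14, 17]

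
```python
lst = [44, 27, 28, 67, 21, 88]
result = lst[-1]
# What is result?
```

lst has length 6. Negative index -1 maps to positive index 6 + (-1) = 5. lst[5] = 88.

88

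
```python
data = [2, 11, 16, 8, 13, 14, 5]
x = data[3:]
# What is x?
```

data has length 7. The slice data[3:] selects indices [3, 4, 5, 6] (3->8, 4->13, 5->14, 6->5), giving [8, 13, 14, 5].

[8, 13, 14, 5]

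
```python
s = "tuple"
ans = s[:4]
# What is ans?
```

s has length 5. The slice s[:4] selects indices [0, 1, 2, 3] (0->'t', 1->'u', 2->'p', 3->'l'), giving 'tupl'.

'tupl'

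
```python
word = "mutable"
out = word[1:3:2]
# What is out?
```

word has length 7. The slice word[1:3:2] selects indices [1] (1->'u'), giving 'u'.

'u'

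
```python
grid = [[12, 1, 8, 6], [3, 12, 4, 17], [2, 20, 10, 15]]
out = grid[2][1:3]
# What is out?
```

grid[2] = [2, 20, 10, 15]. grid[2] has length 4. The slice grid[2][1:3] selects indices [1, 2] (1->20, 2->10), giving [20, 10].

[20, 10]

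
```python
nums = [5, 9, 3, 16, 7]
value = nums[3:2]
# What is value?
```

nums has length 5. The slice nums[3:2] resolves to an empty index range, so the result is [].

[]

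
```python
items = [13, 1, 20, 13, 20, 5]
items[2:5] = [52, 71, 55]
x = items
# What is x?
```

items starts as [13, 1, 20, 13, 20, 5] (length 6). The slice items[2:5] covers indices [2, 3, 4] with values [20, 13, 20]. Replacing that slice with [52, 71, 55] (same length) produces [13, 1, 52, 71, 55, 5].

[13, 1, 52, 71, 55, 5]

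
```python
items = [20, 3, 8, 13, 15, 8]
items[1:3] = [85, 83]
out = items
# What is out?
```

items starts as [20, 3, 8, 13, 15, 8] (length 6). The slice items[1:3] covers indices [1, 2] with values [3, 8]. Replacing that slice with [85, 83] (same length) produces [20, 85, 83, 13, 15, 8].

[20, 85, 83, 13, 15, 8]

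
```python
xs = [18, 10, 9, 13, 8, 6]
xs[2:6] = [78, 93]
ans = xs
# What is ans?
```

xs starts as [18, 10, 9, 13, 8, 6] (length 6). The slice xs[2:6] covers indices [2, 3, 4, 5] with values [9, 13, 8, 6]. Replacing that slice with [78, 93] (different length) produces [18, 10, 78, 93].

[18, 10, 78, 93]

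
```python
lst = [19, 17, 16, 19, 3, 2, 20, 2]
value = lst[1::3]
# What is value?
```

lst has length 8. The slice lst[1::3] selects indices [1, 4, 7] (1->17, 4->3, 7->2), giving [17, 3, 2].

[17, 3, 2]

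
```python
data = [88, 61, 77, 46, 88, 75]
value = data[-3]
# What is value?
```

data has length 6. Negative index -3 maps to positive index 6 + (-3) = 3. data[3] = 46.

46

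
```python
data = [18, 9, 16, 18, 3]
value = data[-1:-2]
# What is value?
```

data has length 5. The slice data[-1:-2] resolves to an empty index range, so the result is [].

[]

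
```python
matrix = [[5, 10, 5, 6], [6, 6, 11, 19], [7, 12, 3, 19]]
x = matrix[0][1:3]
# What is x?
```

matrix[0] = [5, 10, 5, 6]. matrix[0] has length 4. The slice matrix[0][1:3] selects indices [1, 2] (1->10, 2->5), giving [10, 5].

[10, 5]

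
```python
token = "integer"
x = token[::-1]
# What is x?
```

token has length 7. The slice token[::-1] selects indices [6, 5, 4, 3, 2, 1, 0] (6->'r', 5->'e', 4->'g', 3->'e', 2->'t', 1->'n', 0->'i'), giving 'regetni'.

'regetni'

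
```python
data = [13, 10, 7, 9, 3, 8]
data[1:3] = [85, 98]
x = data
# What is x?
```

data starts as [13, 10, 7, 9, 3, 8] (length 6). The slice data[1:3] covers indices [1, 2] with values [10, 7]. Replacing that slice with [85, 98] (same length) produces [13, 85, 98, 9, 3, 8].

[13, 85, 98, 9, 3, 8]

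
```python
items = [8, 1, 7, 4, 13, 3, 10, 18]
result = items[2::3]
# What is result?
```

items has length 8. The slice items[2::3] selects indices [2, 5] (2->7, 5->3), giving [7, 3].

[7, 3]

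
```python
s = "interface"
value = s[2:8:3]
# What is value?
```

s has length 9. The slice s[2:8:3] selects indices [2, 5] (2->'t', 5->'f'), giving 'tf'.

'tf'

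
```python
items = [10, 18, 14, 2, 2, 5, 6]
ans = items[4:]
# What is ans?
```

items has length 7. The slice items[4:] selects indices [4, 5, 6] (4->2, 5->5, 6->6), giving [2, 5, 6].

[2, 5, 6]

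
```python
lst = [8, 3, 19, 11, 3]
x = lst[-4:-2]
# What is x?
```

lst has length 5. The slice lst[-4:-2] selects indices [1, 2] (1->3, 2->19), giving [3, 19].

[3, 19]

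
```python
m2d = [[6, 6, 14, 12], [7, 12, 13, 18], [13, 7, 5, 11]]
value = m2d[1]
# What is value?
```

m2d has 3 rows. Row 1 is [7, 12, 13, 18].

[7, 12, 13, 18]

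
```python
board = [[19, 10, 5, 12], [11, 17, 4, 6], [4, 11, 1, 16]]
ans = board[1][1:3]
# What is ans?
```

board[1] = [11, 17, 4, 6]. board[1] has length 4. The slice board[1][1:3] selects indices [1, 2] (1->17, 2->4), giving [17, 4].

[17, 4]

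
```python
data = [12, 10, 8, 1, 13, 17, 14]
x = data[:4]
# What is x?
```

data has length 7. The slice data[:4] selects indices [0, 1, 2, 3] (0->12, 1->10, 2->8, 3->1), giving [12, 10, 8, 1].

[12, 10, 8, 1]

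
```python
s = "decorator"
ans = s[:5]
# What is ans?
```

s has length 9. The slice s[:5] selects indices [0, 1, 2, 3, 4] (0->'d', 1->'e', 2->'c', 3->'o', 4->'r'), giving 'decor'.

'decor'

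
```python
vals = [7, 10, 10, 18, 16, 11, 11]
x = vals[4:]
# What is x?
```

vals has length 7. The slice vals[4:] selects indices [4, 5, 6] (4->16, 5->11, 6->11), giving [16, 11, 11].

[16, 11, 11]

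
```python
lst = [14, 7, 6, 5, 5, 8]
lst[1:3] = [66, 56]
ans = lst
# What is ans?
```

lst starts as [14, 7, 6, 5, 5, 8] (length 6). The slice lst[1:3] covers indices [1, 2] with values [7, 6]. Replacing that slice with [66, 56] (same length) produces [14, 66, 56, 5, 5, 8].

[14, 66, 56, 5, 5, 8]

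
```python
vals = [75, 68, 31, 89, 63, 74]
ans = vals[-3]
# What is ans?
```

vals has length 6. Negative index -3 maps to positive index 6 + (-3) = 3. vals[3] = 89.

89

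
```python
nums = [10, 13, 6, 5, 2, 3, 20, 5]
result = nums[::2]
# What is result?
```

nums has length 8. The slice nums[::2] selects indices [0, 2, 4, 6] (0->10, 2->6, 4->2, 6->20), giving [10, 6, 2, 20].

[10, 6, 2, 20]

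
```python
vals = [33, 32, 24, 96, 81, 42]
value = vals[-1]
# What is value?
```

vals has length 6. Negative index -1 maps to positive index 6 + (-1) = 5. vals[5] = 42.

42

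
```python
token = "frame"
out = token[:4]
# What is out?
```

token has length 5. The slice token[:4] selects indices [0, 1, 2, 3] (0->'f', 1->'r', 2->'a', 3->'m'), giving 'fram'.

'fram'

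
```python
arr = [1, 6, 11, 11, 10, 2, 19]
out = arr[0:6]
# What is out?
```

arr has length 7. The slice arr[0:6] selects indices [0, 1, 2, 3, 4, 5] (0->1, 1->6, 2->11, 3->11, 4->10, 5->2), giving [1, 6, 11, 11, 10, 2].

[1, 6, 11, 11, 10, 2]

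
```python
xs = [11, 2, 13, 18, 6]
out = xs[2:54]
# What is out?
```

xs has length 5. The slice xs[2:54] selects indices [2, 3, 4] (2->13, 3->18, 4->6), giving [13, 18, 6].

[13, 18, 6]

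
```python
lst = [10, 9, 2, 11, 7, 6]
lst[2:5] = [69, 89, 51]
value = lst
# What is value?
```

lst starts as [10, 9, 2, 11, 7, 6] (length 6). The slice lst[2:5] covers indices [2, 3, 4] with values [2, 11, 7]. Replacing that slice with [69, 89, 51] (same length) produces [10, 9, 69, 89, 51, 6].

[10, 9, 69, 89, 51, 6]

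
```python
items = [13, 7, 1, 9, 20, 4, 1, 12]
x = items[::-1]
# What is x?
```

items has length 8. The slice items[::-1] selects indices [7, 6, 5, 4, 3, 2, 1, 0] (7->12, 6->1, 5->4, 4->20, 3->9, 2->1, 1->7, 0->13), giving [12, 1, 4, 20, 9, 1, 7, 13].

[12, 1, 4, 20, 9, 1, 7, 13]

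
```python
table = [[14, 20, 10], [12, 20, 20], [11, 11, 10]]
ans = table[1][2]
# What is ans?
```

table[1] = [12, 20, 20]. Taking column 2 of that row yields 20.

20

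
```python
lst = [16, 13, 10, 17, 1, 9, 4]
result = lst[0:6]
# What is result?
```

lst has length 7. The slice lst[0:6] selects indices [0, 1, 2, 3, 4, 5] (0->16, 1->13, 2->10, 3->17, 4->1, 5->9), giving [16, 13, 10, 17, 1, 9].

[16, 13, 10, 17, 1, 9]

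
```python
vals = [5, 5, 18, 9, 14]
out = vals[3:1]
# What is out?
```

vals has length 5. The slice vals[3:1] resolves to an empty index range, so the result is [].

[]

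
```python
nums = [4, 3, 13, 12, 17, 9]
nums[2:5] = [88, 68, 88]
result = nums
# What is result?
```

nums starts as [4, 3, 13, 12, 17, 9] (length 6). The slice nums[2:5] covers indices [2, 3, 4] with values [13, 12, 17]. Replacing that slice with [88, 68, 88] (same length) produces [4, 3, 88, 68, 88, 9].

[4, 3, 88, 68, 88, 9]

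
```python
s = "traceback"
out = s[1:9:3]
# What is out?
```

s has length 9. The slice s[1:9:3] selects indices [1, 4, 7] (1->'r', 4->'e', 7->'c'), giving 'rec'.

'rec'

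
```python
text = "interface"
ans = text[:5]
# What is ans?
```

text has length 9. The slice text[:5] selects indices [0, 1, 2, 3, 4] (0->'i', 1->'n', 2->'t', 3->'e', 4->'r'), giving 'inter'.

'inter'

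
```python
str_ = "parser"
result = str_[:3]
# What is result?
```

str_ has length 6. The slice str_[:3] selects indices [0, 1, 2] (0->'p', 1->'a', 2->'r'), giving 'par'.

'par'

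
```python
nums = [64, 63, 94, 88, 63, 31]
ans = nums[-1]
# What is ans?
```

nums has length 6. Negative index -1 maps to positive index 6 + (-1) = 5. nums[5] = 31.

31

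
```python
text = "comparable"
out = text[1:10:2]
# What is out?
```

text has length 10. The slice text[1:10:2] selects indices [1, 3, 5, 7, 9] (1->'o', 3->'p', 5->'r', 7->'b', 9->'e'), giving 'oprbe'.

'oprbe'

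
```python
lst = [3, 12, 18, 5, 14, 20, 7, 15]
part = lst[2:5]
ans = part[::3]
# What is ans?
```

lst has length 8. The slice lst[2:5] selects indices [2, 3, 4] (2->18, 3->5, 4->14), giving [18, 5, 14]. So part = [18, 5, 14]. part has length 3. The slice part[::3] selects indices [0] (0->18), giving [18].

[18]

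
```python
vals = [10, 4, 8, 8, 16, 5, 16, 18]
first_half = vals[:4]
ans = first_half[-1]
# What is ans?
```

vals has length 8. The slice vals[:4] selects indices [0, 1, 2, 3] (0->10, 1->4, 2->8, 3->8), giving [10, 4, 8, 8]. So first_half = [10, 4, 8, 8]. Then first_half[-1] = 8.

8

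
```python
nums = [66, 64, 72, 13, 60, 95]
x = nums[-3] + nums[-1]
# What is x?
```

nums has length 6. Negative index -3 maps to positive index 6 + (-3) = 3. nums[3] = 13.
nums has length 6. Negative index -1 maps to positive index 6 + (-1) = 5. nums[5] = 95.
Sum: 13 + 95 = 108.

108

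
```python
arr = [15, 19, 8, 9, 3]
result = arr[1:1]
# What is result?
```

arr has length 5. The slice arr[1:1] resolves to an empty index range, so the result is [].

[]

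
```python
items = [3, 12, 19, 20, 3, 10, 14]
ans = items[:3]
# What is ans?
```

items has length 7. The slice items[:3] selects indices [0, 1, 2] (0->3, 1->12, 2->19), giving [3, 12, 19].

[3, 12, 19]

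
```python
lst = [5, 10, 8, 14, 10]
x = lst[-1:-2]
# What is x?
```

lst has length 5. The slice lst[-1:-2] resolves to an empty index range, so the result is [].

[]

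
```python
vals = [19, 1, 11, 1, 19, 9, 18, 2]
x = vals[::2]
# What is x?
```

vals has length 8. The slice vals[::2] selects indices [0, 2, 4, 6] (0->19, 2->11, 4->19, 6->18), giving [19, 11, 19, 18].

[19, 11, 19, 18]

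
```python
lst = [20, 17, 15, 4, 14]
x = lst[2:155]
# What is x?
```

lst has length 5. The slice lst[2:155] selects indices [2, 3, 4] (2->15, 3->4, 4->14), giving [15, 4, 14].

[15, 4, 14]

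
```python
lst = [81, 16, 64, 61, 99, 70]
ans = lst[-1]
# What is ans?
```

lst has length 6. Negative index -1 maps to positive index 6 + (-1) = 5. lst[5] = 70.

70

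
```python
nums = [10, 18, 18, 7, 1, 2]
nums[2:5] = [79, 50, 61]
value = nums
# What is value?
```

nums starts as [10, 18, 18, 7, 1, 2] (length 6). The slice nums[2:5] covers indices [2, 3, 4] with values [18, 7, 1]. Replacing that slice with [79, 50, 61] (same length) produces [10, 18, 79, 50, 61, 2].

[10, 18, 79, 50, 61, 2]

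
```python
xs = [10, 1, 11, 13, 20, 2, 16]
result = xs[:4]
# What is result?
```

xs has length 7. The slice xs[:4] selects indices [0, 1, 2, 3] (0->10, 1->1, 2->11, 3->13), giving [10, 1, 11, 13].

[10, 1, 11, 13]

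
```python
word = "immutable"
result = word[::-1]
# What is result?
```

word has length 9. The slice word[::-1] selects indices [8, 7, 6, 5, 4, 3, 2, 1, 0] (8->'e', 7->'l', 6->'b', 5->'a', 4->'t', 3->'u', 2->'m', 1->'m', 0->'i'), giving 'elbatummi'.

'elbatummi'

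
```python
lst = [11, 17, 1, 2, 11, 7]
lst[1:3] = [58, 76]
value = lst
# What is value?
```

lst starts as [11, 17, 1, 2, 11, 7] (length 6). The slice lst[1:3] covers indices [1, 2] with values [17, 1]. Replacing that slice with [58, 76] (same length) produces [11, 58, 76, 2, 11, 7].

[11, 58, 76, 2, 11, 7]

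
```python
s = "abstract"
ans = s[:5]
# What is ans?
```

s has length 8. The slice s[:5] selects indices [0, 1, 2, 3, 4] (0->'a', 1->'b', 2->'s', 3->'t', 4->'r'), giving 'abstr'.

'abstr'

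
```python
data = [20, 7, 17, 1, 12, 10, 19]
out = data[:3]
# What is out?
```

data has length 7. The slice data[:3] selects indices [0, 1, 2] (0->20, 1->7, 2->17), giving [20, 7, 17].

[20, 7, 17]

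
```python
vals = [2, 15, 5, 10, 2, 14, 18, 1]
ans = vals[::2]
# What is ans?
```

vals has length 8. The slice vals[::2] selects indices [0, 2, 4, 6] (0->2, 2->5, 4->2, 6->18), giving [2, 5, 2, 18].

[2, 5, 2, 18]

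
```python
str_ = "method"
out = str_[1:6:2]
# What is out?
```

str_ has length 6. The slice str_[1:6:2] selects indices [1, 3, 5] (1->'e', 3->'h', 5->'d'), giving 'ehd'.

'ehd'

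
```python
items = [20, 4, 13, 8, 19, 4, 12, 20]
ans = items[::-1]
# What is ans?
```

items has length 8. The slice items[::-1] selects indices [7, 6, 5, 4, 3, 2, 1, 0] (7->20, 6->12, 5->4, 4->19, 3->8, 2->13, 1->4, 0->20), giving [20, 12, 4, 19, 8, 13, 4, 20].

[20, 12, 4, 19, 8, 13, 4, 20]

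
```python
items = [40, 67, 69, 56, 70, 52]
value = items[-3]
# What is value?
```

items has length 6. Negative index -3 maps to positive index 6 + (-3) = 3. items[3] = 56.

56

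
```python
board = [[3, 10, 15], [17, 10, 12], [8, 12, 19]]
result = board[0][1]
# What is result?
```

board[0] = [3, 10, 15]. Taking column 1 of that row yields 10.

10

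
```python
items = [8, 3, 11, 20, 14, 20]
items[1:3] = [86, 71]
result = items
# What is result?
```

items starts as [8, 3, 11, 20, 14, 20] (length 6). The slice items[1:3] covers indices [1, 2] with values [3, 11]. Replacing that slice with [86, 71] (same length) produces [8, 86, 71, 20, 14, 20].

[8, 86, 71, 20, 14, 20]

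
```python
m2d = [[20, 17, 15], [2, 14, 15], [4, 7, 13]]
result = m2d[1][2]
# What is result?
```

m2d[1] = [2, 14, 15]. Taking column 2 of that row yields 15.

15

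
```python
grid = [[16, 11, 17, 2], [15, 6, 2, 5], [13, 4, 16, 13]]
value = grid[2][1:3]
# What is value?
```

grid[2] = [13, 4, 16, 13]. grid[2] has length 4. The slice grid[2][1:3] selects indices [1, 2] (1->4, 2->16), giving [4, 16].

[4, 16]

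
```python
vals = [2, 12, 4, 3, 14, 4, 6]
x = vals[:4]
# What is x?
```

vals has length 7. The slice vals[:4] selects indices [0, 1, 2, 3] (0->2, 1->12, 2->4, 3->3), giving [2, 12, 4, 3].

[2, 12, 4, 3]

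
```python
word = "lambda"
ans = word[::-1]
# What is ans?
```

word has length 6. The slice word[::-1] selects indices [5, 4, 3, 2, 1, 0] (5->'a', 4->'d', 3->'b', 2->'m', 1->'a', 0->'l'), giving 'adbmal'.

'adbmal'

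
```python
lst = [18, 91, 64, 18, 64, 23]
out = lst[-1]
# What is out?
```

lst has length 6. Negative index -1 maps to positive index 6 + (-1) = 5. lst[5] = 23.

23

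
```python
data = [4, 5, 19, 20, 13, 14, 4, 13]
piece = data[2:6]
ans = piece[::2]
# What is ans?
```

data has length 8. The slice data[2:6] selects indices [2, 3, 4, 5] (2->19, 3->20, 4->13, 5->14), giving [19, 20, 13, 14]. So piece = [19, 20, 13, 14]. piece has length 4. The slice piece[::2] selects indices [0, 2] (0->19, 2->13), giving [19, 13].

[19, 13]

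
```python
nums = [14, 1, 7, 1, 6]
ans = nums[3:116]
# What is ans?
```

nums has length 5. The slice nums[3:116] selects indices [3, 4] (3->1, 4->6), giving [1, 6].

[1, 6]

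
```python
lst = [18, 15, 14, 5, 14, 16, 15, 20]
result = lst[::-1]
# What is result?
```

lst has length 8. The slice lst[::-1] selects indices [7, 6, 5, 4, 3, 2, 1, 0] (7->20, 6->15, 5->16, 4->14, 3->5, 2->14, 1->15, 0->18), giving [20, 15, 16, 14, 5, 14, 15, 18].

[20, 15, 16, 14, 5, 14, 15, 18]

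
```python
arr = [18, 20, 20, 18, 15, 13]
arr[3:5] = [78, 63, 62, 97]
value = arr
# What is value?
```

arr starts as [18, 20, 20, 18, 15, 13] (length 6). The slice arr[3:5] covers indices [3, 4] with values [18, 15]. Replacing that slice with [78, 63, 62, 97] (different length) produces [18, 20, 20, 78, 63, 62, 97, 13].

[18, 20, 20, 78, 63, 62, 97, 13]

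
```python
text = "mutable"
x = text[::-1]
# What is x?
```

text has length 7. The slice text[::-1] selects indices [6, 5, 4, 3, 2, 1, 0] (6->'e', 5->'l', 4->'b', 3->'a', 2->'t', 1->'u', 0->'m'), giving 'elbatum'.

'elbatum'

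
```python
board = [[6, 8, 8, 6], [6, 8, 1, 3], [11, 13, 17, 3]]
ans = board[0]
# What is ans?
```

board has 3 rows. Row 0 is [6, 8, 8, 6].

[6, 8, 8, 6]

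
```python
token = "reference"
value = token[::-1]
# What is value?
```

token has length 9. The slice token[::-1] selects indices [8, 7, 6, 5, 4, 3, 2, 1, 0] (8->'e', 7->'c', 6->'n', 5->'e', 4->'r', 3->'e', 2->'f', 1->'e', 0->'r'), giving 'ecnerefer'.

'ecnerefer'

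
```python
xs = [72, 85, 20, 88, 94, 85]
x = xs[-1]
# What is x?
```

xs has length 6. Negative index -1 maps to positive index 6 + (-1) = 5. xs[5] = 85.

85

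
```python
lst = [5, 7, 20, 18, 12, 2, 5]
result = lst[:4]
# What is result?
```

lst has length 7. The slice lst[:4] selects indices [0, 1, 2, 3] (0->5, 1->7, 2->20, 3->18), giving [5, 7, 20, 18].

[5, 7, 20, 18]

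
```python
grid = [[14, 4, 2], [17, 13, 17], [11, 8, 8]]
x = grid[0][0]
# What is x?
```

grid[0] = [14, 4, 2]. Taking column 0 of that row yields 14.

14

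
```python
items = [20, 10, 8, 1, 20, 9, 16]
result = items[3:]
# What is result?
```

items has length 7. The slice items[3:] selects indices [3, 4, 5, 6] (3->1, 4->20, 5->9, 6->16), giving [1, 20, 9, 16].

[1, 20, 9, 16]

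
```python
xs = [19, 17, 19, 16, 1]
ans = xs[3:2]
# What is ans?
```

xs has length 5. The slice xs[3:2] resolves to an empty index range, so the result is [].

[]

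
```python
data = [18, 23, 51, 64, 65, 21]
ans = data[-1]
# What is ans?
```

data has length 6. Negative index -1 maps to positive index 6 + (-1) = 5. data[5] = 21.

21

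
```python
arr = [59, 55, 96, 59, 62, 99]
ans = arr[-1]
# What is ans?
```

arr has length 6. Negative index -1 maps to positive index 6 + (-1) = 5. arr[5] = 99.

99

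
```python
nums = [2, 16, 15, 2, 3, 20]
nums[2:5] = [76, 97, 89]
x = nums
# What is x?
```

nums starts as [2, 16, 15, 2, 3, 20] (length 6). The slice nums[2:5] covers indices [2, 3, 4] with values [15, 2, 3]. Replacing that slice with [76, 97, 89] (same length) produces [2, 16, 76, 97, 89, 20].

[2, 16, 76, 97, 89, 20]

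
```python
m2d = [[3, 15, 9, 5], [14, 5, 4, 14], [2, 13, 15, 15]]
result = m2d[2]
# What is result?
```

m2d has 3 rows. Row 2 is [2, 13, 15, 15].

[2, 13, 15, 15]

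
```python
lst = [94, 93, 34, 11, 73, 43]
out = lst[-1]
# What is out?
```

lst has length 6. Negative index -1 maps to positive index 6 + (-1) = 5. lst[5] = 43.

43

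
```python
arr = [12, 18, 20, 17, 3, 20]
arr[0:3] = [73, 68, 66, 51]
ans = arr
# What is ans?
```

arr starts as [12, 18, 20, 17, 3, 20] (length 6). The slice arr[0:3] covers indices [0, 1, 2] with values [12, 18, 20]. Replacing that slice with [73, 68, 66, 51] (different length) produces [73, 68, 66, 51, 17, 3, 20].

[73, 68, 66, 51, 17, 3, 20]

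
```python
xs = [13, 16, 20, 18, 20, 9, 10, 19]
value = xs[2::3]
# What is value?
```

xs has length 8. The slice xs[2::3] selects indices [2, 5] (2->20, 5->9), giving [20, 9].

[20, 9]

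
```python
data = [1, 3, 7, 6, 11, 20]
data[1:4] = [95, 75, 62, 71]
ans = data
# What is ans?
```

data starts as [1, 3, 7, 6, 11, 20] (length 6). The slice data[1:4] covers indices [1, 2, 3] with values [3, 7, 6]. Replacing that slice with [95, 75, 62, 71] (different length) produces [1, 95, 75, 62, 71, 11, 20].

[1, 95, 75, 62, 71, 11, 20]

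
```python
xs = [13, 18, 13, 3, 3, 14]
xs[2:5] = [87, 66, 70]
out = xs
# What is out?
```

xs starts as [13, 18, 13, 3, 3, 14] (length 6). The slice xs[2:5] covers indices [2, 3, 4] with values [13, 3, 3]. Replacing that slice with [87, 66, 70] (same length) produces [13, 18, 87, 66, 70, 14].

[13, 18, 87, 66, 70, 14]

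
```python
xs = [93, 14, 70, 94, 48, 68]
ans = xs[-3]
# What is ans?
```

xs has length 6. Negative index -3 maps to positive index 6 + (-3) = 3. xs[3] = 94.

94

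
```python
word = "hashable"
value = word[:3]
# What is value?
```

word has length 8. The slice word[:3] selects indices [0, 1, 2] (0->'h', 1->'a', 2->'s'), giving 'has'.

'has'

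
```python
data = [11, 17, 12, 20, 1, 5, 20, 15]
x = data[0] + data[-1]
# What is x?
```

data has length 8. data[0] = 11.
data has length 8. Negative index -1 maps to positive index 8 + (-1) = 7. data[7] = 15.
Sum: 11 + 15 = 26.

26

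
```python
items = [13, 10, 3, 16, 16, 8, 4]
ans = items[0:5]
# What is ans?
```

items has length 7. The slice items[0:5] selects indices [0, 1, 2, 3, 4] (0->13, 1->10, 2->3, 3->16, 4->16), giving [13, 10, 3, 16, 16].

[13, 10, 3, 16, 16]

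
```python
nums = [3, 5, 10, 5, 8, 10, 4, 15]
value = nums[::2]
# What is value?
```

nums has length 8. The slice nums[::2] selects indices [0, 2, 4, 6] (0->3, 2->10, 4->8, 6->4), giving [3, 10, 8, 4].

[3, 10, 8, 4]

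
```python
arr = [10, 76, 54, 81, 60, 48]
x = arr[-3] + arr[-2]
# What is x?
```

arr has length 6. Negative index -3 maps to positive index 6 + (-3) = 3. arr[3] = 81.
arr has length 6. Negative index -2 maps to positive index 6 + (-2) = 4. arr[4] = 60.
Sum: 81 + 60 = 141.

141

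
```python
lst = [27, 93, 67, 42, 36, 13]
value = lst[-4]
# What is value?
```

lst has length 6. Negative index -4 maps to positive index 6 + (-4) = 2. lst[2] = 67.

67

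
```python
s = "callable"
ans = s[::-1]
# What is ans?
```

s has length 8. The slice s[::-1] selects indices [7, 6, 5, 4, 3, 2, 1, 0] (7->'e', 6->'l', 5->'b', 4->'a', 3->'l', 2->'l', 1->'a', 0->'c'), giving 'elballac'.

'elballac'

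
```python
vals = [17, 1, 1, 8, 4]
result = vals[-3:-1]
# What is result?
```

vals has length 5. The slice vals[-3:-1] selects indices [2, 3] (2->1, 3->8), giving [1, 8].

[1, 8]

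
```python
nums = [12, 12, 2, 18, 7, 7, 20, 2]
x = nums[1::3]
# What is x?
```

nums has length 8. The slice nums[1::3] selects indices [1, 4, 7] (1->12, 4->7, 7->2), giving [12, 7, 2].

[12, 7, 2]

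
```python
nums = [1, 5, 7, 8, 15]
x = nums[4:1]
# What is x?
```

nums has length 5. The slice nums[4:1] resolves to an empty index range, so the result is [].

[]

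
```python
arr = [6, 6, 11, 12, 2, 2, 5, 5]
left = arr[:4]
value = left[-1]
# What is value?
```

arr has length 8. The slice arr[:4] selects indices [0, 1, 2, 3] (0->6, 1->6, 2->11, 3->12), giving [6, 6, 11, 12]. So left = [6, 6, 11, 12]. Then left[-1] = 12.

12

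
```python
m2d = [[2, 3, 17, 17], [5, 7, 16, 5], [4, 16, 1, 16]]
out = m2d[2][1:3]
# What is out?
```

m2d[2] = [4, 16, 1, 16]. m2d[2] has length 4. The slice m2d[2][1:3] selects indices [1, 2] (1->16, 2->1), giving [16, 1].

[16, 1]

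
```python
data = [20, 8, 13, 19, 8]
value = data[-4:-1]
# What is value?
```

data has length 5. The slice data[-4:-1] selects indices [1, 2, 3] (1->8, 2->13, 3->19), giving [8, 13, 19].

[8, 13, 19]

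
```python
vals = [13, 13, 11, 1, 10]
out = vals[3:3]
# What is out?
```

vals has length 5. The slice vals[3:3] resolves to an empty index range, so the result is [].

[]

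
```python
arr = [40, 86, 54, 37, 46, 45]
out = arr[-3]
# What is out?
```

arr has length 6. Negative index -3 maps to positive index 6 + (-3) = 3. arr[3] = 37.

37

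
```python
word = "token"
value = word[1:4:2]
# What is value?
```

word has length 5. The slice word[1:4:2] selects indices [1, 3] (1->'o', 3->'e'), giving 'oe'.

'oe'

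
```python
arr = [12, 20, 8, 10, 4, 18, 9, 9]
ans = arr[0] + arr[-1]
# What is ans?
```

arr has length 8. arr[0] = 12.
arr has length 8. Negative index -1 maps to positive index 8 + (-1) = 7. arr[7] = 9.
Sum: 12 + 9 = 21.

21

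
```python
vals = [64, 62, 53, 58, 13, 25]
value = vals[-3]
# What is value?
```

vals has length 6. Negative index -3 maps to positive index 6 + (-3) = 3. vals[3] = 58.

58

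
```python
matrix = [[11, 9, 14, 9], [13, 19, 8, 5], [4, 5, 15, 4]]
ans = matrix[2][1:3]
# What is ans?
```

matrix[2] = [4, 5, 15, 4]. matrix[2] has length 4. The slice matrix[2][1:3] selects indices [1, 2] (1->5, 2->15), giving [5, 15].

[5, 15]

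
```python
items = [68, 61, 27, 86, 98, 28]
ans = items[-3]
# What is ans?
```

items has length 6. Negative index -3 maps to positive index 6 + (-3) = 3. items[3] = 86.

86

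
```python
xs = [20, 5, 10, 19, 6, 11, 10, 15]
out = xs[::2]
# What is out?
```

xs has length 8. The slice xs[::2] selects indices [0, 2, 4, 6] (0->20, 2->10, 4->6, 6->10), giving [20, 10, 6, 10].

[20, 10, 6, 10]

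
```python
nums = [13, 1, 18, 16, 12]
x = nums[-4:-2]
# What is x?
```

nums has length 5. The slice nums[-4:-2] selects indices [1, 2] (1->1, 2->18), giving [1, 18].

[1, 18]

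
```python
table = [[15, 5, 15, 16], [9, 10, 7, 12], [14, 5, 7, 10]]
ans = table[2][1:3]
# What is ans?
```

table[2] = [14, 5, 7, 10]. table[2] has length 4. The slice table[2][1:3] selects indices [1, 2] (1->5, 2->7), giving [5, 7].

[5, 7]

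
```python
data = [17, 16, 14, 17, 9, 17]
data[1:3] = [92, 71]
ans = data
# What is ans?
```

data starts as [17, 16, 14, 17, 9, 17] (length 6). The slice data[1:3] covers indices [1, 2] with values [16, 14]. Replacing that slice with [92, 71] (same length) produces [17, 92, 71, 17, 9, 17].

[17, 92, 71, 17, 9, 17]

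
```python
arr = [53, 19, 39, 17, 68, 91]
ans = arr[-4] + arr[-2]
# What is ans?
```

arr has length 6. Negative index -4 maps to positive index 6 + (-4) = 2. arr[2] = 39.
arr has length 6. Negative index -2 maps to positive index 6 + (-2) = 4. arr[4] = 68.
Sum: 39 + 68 = 107.

107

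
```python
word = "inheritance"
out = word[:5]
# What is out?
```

word has length 11. The slice word[:5] selects indices [0, 1, 2, 3, 4] (0->'i', 1->'n', 2->'h', 3->'e', 4->'r'), giving 'inher'.

'inher'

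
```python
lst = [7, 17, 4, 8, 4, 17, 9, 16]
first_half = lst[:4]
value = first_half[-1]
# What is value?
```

lst has length 8. The slice lst[:4] selects indices [0, 1, 2, 3] (0->7, 1->17, 2->4, 3->8), giving [7, 17, 4, 8]. So first_half = [7, 17, 4, 8]. Then first_half[-1] = 8.

8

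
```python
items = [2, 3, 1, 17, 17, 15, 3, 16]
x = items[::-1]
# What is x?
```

items has length 8. The slice items[::-1] selects indices [7, 6, 5, 4, 3, 2, 1, 0] (7->16, 6->3, 5->15, 4->17, 3->17, 2->1, 1->3, 0->2), giving [16, 3, 15, 17, 17, 1, 3, 2].

[16, 3, 15, 17, 17, 1, 3, 2]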